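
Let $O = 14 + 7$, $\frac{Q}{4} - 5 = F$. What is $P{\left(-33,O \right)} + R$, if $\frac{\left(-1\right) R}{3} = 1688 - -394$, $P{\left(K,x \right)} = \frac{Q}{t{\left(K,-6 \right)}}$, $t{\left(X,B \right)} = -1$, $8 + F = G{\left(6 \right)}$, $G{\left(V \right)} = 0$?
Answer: $-6234$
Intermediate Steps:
$F = -8$ ($F = -8 + 0 = -8$)
$Q = -12$ ($Q = 20 + 4 \left(-8\right) = 20 - 32 = -12$)
$O = 21$
$P{\left(K,x \right)} = 12$ ($P{\left(K,x \right)} = - \frac{12}{-1} = \left(-12\right) \left(-1\right) = 12$)
$R = -6246$ ($R = - 3 \left(1688 - -394\right) = - 3 \left(1688 + 394\right) = \left(-3\right) 2082 = -6246$)
$P{\left(-33,O \right)} + R = 12 - 6246 = -6234$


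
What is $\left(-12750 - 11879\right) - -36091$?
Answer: $11462$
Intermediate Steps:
$\left(-12750 - 11879\right) - -36091 = \left(-12750 - 11879\right) + 36091 = -24629 + 36091 = 11462$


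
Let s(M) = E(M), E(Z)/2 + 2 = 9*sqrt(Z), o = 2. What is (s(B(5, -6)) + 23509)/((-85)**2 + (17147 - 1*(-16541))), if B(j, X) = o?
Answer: 23505/40913 + 18*sqrt(2)/40913 ≈ 0.57513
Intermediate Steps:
E(Z) = -4 + 18*sqrt(Z) (E(Z) = -4 + 2*(9*sqrt(Z)) = -4 + 18*sqrt(Z))
B(j, X) = 2
s(M) = -4 + 18*sqrt(M)
(s(B(5, -6)) + 23509)/((-85)**2 + (17147 - 1*(-16541))) = ((-4 + 18*sqrt(2)) + 23509)/((-85)**2 + (17147 - 1*(-16541))) = (23505 + 18*sqrt(2))/(7225 + (17147 + 16541)) = (23505 + 18*sqrt(2))/(7225 + 33688) = (23505 + 18*sqrt(2))/40913 = (23505 + 18*sqrt(2))*(1/40913) = 23505/40913 + 18*sqrt(2)/40913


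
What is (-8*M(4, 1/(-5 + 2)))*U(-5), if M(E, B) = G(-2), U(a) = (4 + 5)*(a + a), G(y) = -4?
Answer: -2880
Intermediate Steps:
U(a) = 18*a (U(a) = 9*(2*a) = 18*a)
M(E, B) = -4
(-8*M(4, 1/(-5 + 2)))*U(-5) = (-8*(-4))*(18*(-5)) = 32*(-90) = -2880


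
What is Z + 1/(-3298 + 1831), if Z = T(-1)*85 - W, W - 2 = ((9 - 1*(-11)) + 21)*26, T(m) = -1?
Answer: -1691452/1467 ≈ -1153.0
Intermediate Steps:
W = 1068 (W = 2 + ((9 - 1*(-11)) + 21)*26 = 2 + ((9 + 11) + 21)*26 = 2 + (20 + 21)*26 = 2 + 41*26 = 2 + 1066 = 1068)
Z = -1153 (Z = -1*85 - 1*1068 = -85 - 1068 = -1153)
Z + 1/(-3298 + 1831) = -1153 + 1/(-3298 + 1831) = -1153 + 1/(-1467) = -1153 - 1/1467 = -1691452/1467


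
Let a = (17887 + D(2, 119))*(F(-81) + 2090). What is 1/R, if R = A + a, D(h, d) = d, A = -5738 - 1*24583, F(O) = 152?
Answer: 1/40339131 ≈ 2.4790e-8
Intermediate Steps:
A = -30321 (A = -5738 - 24583 = -30321)
a = 40369452 (a = (17887 + 119)*(152 + 2090) = 18006*2242 = 40369452)
R = 40339131 (R = -30321 + 40369452 = 40339131)
1/R = 1/40339131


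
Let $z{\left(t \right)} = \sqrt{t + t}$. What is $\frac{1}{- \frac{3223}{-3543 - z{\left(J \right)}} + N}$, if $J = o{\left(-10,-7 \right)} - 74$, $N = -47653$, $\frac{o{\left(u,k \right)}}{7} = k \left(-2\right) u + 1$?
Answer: $\frac{- \sqrt{2094} + 3543 i}{- 168831356 i + 47653 \sqrt{2094}} \approx -2.0985 \cdot 10^{-5} + 5.1734 \cdot 10^{-12} i$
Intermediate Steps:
$o{\left(u,k \right)} = 7 - 14 k u$ ($o{\left(u,k \right)} = 7 \left(k \left(-2\right) u + 1\right) = 7 \left(- 2 k u + 1\right) = 7 \left(1 - 2 k u\right) = 7 - 14 k u$)
$J = -1047$ ($J = \left(7 - \left(-98\right) \left(-10\right)\right) - 74 = \left(7 - 980\right) - 74 = -973 - 74 = -1047$)
$z{\left(t \right)} = \sqrt{2} \sqrt{t}$ ($z{\left(t \right)} = \sqrt{2 t} = \sqrt{2} \sqrt{t}$)
$\frac{1}{- \frac{3223}{-3543 - z{\left(J \right)}} + N} = \frac{1}{- \frac{3223}{-3543 - \sqrt{2} \sqrt{-1047}} - 47653} = \frac{1}{- \frac{3223}{-3543 - \sqrt{2} i \sqrt{1047}} - 47653} = \frac{1}{- \frac{3223}{-3543 - i \sqrt{2094}} - 47653} = \frac{1}{-47653 - \frac{3223}{-3543 - i \sqrt{2094}}}$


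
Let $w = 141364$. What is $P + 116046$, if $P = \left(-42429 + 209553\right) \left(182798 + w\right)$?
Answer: $54175366134$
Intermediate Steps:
$P = 54175250088$ ($P = \left(-42429 + 209553\right) \left(182798 + 141364\right) = 167124 \cdot 324162 = 54175250088$)
$P + 116046 = 54175250088 + 116046 = 54175366134$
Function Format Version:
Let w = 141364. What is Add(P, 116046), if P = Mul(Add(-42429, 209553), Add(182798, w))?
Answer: 54175366134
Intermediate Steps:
P = 54175250088 (P = Mul(Add(-42429, 209553), Add(182798, 141364)) = Mul(167124, 324162) = 54175250088)
Add(P, 116046) = Add(54175250088, 116046) = 54175366134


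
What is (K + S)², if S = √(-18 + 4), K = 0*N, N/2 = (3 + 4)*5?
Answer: -14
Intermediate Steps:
N = 70 (N = 2*((3 + 4)*5) = 2*(7*5) = 2*35 = 70)
K = 0 (K = 0*70 = 0)
S = I*√14 (S = √(-14) = I*√14 ≈ 3.7417*I)
(K + S)² = (0 + I*√14)² = (I*√14)² = -14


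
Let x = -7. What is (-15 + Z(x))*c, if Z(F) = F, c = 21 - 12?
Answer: -198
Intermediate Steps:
c = 9
(-15 + Z(x))*c = (-15 - 7)*9 = -22*9 = -198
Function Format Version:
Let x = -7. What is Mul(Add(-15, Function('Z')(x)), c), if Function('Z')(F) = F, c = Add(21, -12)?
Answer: -198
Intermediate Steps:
c = 9
Mul(Add(-15, Function('Z')(x)), c) = Mul(Add(-15, -7), 9) = Mul(-22, 9) = -198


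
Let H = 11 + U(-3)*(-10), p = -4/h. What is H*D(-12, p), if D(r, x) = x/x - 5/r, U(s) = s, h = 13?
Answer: 697/12 ≈ 58.083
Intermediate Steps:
p = -4/13 ≈ -0.30769
D(r, x) = 1 - 5/r
H = 41 (H = 11 - 3*(-10) = 11 + 30 = 41)
H*D(-12, p) = 41*((-5 - 12)/(-12)) = 41*(-1/12*(-17)) = 41*(17/12) = 697/12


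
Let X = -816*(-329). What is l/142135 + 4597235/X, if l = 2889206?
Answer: 204153685187/5451161520 ≈ 37.451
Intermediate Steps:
X = 268464
l/142135 + 4597235/X = 2889206/142135 + 4597235/268464 = 204153685187/5451161520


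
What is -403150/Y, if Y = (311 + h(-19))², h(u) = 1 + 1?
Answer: -403150/97969 ≈ -4.1151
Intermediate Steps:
h(u) = 2
Y = 97969 (Y = (311 + 2)² = 313² = 97969)
-403150/Y = -403150/97969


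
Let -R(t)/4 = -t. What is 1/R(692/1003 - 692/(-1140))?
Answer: 285855/1482956 ≈ 0.19276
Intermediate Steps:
R(t) = 4*t (R(t) = -(-4)*t = 4*t)
1/R(692/1003 - 692/(-1140)) = 1/(4*(692/1003 - 692/(-1140))) = 1/(4*(692*(1/1003) - 692*(-1/1140))) = 1/(4*(692/1003 + 173/285)) = 1/(4*(370739/285855)) = 1/(1482956/285855) = 285855/1482956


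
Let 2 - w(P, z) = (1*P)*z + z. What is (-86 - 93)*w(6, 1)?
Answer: 895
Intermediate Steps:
w(P, z) = 2 - z - P*z (w(P, z) = 2 - ((1*P)*z + z) = 2 - (P*z + z) = 2 - (z + P*z) = 2 + (-z - P*z) = 2 - z - P*z)
(-86 - 93)*w(6, 1) = (-86 - 93)*(2 - 1*1 - 1*6*1) = -179*(2 - 1 - 6) = -179*(-5) = 895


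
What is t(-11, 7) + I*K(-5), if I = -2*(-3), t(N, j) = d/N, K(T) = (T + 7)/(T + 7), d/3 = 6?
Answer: 48/11 ≈ 4.3636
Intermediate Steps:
d = 18 (d = 3*6 = 18)
K(T) = 1 (K(T) = (7 + T)/(7 + T) = 1)
t(N, j) = 18/N
I = 6
t(-11, 7) + I*K(-5) = 18/(-11) + 6*1 = 18*(-1/11) + 6 = -18/11 + 6 = 48/11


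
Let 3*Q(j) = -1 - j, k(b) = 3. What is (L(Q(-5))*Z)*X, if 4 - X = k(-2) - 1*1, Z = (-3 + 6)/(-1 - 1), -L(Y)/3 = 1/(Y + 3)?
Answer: 27/13 ≈ 2.0769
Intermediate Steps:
Q(j) = -⅓ - j/3 (Q(j) = (-1 - j)/3 = -⅓ - j/3)
L(Y) = -3/(3 + Y) (L(Y) = -3/(Y + 3) = -3/(3 + Y))
Z = -3/2 (Z = 3/(-2) = 3*(-½) = -3/2 ≈ -1.5000)
X = 2 (X = 4 - (3 - 1*1) = 4 - (3 - 1) = 4 - 1*2 = 4 - 2 = 2)
(L(Q(-5))*Z)*X = (-3/(3 + (-⅓ - ⅓*(-5)))*(-3/2))*2 = (-3/(3 + (-⅓ + 5/3))*(-3/2))*2 = (-3/(3 + 4/3)*(-3/2))*2 = (-3/13/3*(-3/2))*2 = (-3*3/13*(-3/2))*2 = -9/13*(-3/2)*2 = (27/26)*2 = 27/13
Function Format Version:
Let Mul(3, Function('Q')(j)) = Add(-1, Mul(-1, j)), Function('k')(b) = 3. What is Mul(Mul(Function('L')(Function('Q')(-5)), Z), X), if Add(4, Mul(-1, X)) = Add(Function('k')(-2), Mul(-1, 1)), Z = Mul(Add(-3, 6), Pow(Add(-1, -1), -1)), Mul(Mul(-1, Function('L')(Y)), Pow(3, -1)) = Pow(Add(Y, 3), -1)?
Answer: Rational(27, 13) ≈ 2.0769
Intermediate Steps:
Function('Q')(j) = Add(Rational(-1, 3), Mul(Rational(-1, 3), j)) (Function('Q')(j) = Mul(Rational(1, 3), Add(-1, Mul(-1, j))) = Add(Rational(-1, 3), Mul(Rational(-1, 3), j)))
Function('L')(Y) = Mul(-3, Pow(Add(3, Y), -1)) (Function('L')(Y) = Mul(-3, Pow(Add(Y, 3), -1)) = Mul(-3, Pow(Add(3, Y), -1)))
Z = Rational(-3, 2) (Z = Mul(3, Pow(-2, -1)) = Mul(3, Rational(-1, 2)) = Rational(-3, 2) ≈ -1.5000)
X = 2 (X = Add(4, Mul(-1, Add(3, Mul(-1, 1)))) = Add(4, Mul(-1, Add(3, -1))) = Add(4, Mul(-1, 2)) = Add(4, -2) = 2)
Mul(Mul(Function('L')(Function('Q')(-5)), Z), X) = Mul(Mul(Mul(-3, Pow(Add(3, Add(Rational(-1, 3), Mul(Rational(-1, 3), -5))), -1)), Rational(-3, 2)), 2) = Mul(Mul(Mul(-3, Pow(Add(3, Add(Rational(-1, 3), Rational(5, 3))), -1)), Rational(-3, 2)), 2) = Mul(Mul(Mul(-3, Pow(Add(3, Rational(4, 3)), -1)), Rational(-3, 2)), 2) = Mul(Mul(Mul(-3, Pow(Rational(13, 3), -1)), Rational(-3, 2)), 2) = Mul(Mul(Mul(-3, Rational(3, 13)), Rational(-3, 2)), 2) = Mul(Mul(Rational(-9, 13), Rational(-3, 2)), 2) = Mul(Rational(27, 26), 2) = Rational(27, 13)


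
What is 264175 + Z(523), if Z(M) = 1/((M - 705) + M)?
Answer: 90083676/341 ≈ 2.6418e+5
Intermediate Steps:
Z(M) = 1/(-705 + 2*M) (Z(M) = 1/((-705 + M) + M) = 1/(-705 + 2*M))
264175 + Z(523) = 264175 + 1/(-705 + 2*523) = 264175 + 1/(-705 + 1046) = 264175 + 1/341 = 90083676/341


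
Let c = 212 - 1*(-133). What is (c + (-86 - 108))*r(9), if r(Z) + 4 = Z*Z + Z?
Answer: 12986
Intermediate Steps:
r(Z) = -4 + Z + Z**2 (r(Z) = -4 + (Z*Z + Z) = -4 + (Z**2 + Z) = -4 + (Z + Z**2) = -4 + Z + Z**2)
c = 345 (c = 212 + 133 = 345)
(c + (-86 - 108))*r(9) = (345 + (-86 - 108))*(-4 + 9 + 9**2) = (345 - 194)*(-4 + 9 + 81) = 151*86 = 12986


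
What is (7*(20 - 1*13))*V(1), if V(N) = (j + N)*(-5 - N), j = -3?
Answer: 588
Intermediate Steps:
V(N) = (-5 - N)*(-3 + N) (V(N) = (-3 + N)*(-5 - N) = (-5 - N)*(-3 + N))
(7*(20 - 1*13))*V(1) = (7*(20 - 1*13))*(15 - 1*1**2 - 2*1) = (7*(20 - 13))*(15 - 1*1 - 2) = (7*7)*(15 - 1 - 2) = 49*12 = 588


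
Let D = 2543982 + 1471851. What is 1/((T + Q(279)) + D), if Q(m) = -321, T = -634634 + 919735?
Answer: 1/4300613 ≈ 2.3253e-7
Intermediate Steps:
T = 285101
D = 4015833
1/((T + Q(279)) + D) = 1/((285101 - 321) + 4015833) = 1/(284780 + 4015833) = 1/4300613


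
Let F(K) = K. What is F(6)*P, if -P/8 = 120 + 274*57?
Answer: -755424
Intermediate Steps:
P = -125904 (P = -8*(120 + 274*57) = -8*(120 + 15618) = -8*15738 = -125904)
F(6)*P = 6*(-125904) = -755424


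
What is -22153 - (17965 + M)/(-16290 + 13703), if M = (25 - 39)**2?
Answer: -4407050/199 ≈ -22146.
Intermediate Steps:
M = 196 (M = (-14)**2 = 196)
-22153 - (17965 + M)/(-16290 + 13703) = -22153 - (17965 + 196)/(-16290 + 13703) = -22153 - 18161/(-2587) = -22153 - 18161*(-1)/2587 = -22153 - 1*(-1397/199) = -22153 + 1397/199 = -4407050/199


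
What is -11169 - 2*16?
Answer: -11201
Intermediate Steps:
-11169 - 2*16 = -11169 - 32 = -11201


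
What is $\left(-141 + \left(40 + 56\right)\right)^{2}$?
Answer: $2025$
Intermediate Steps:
$\left(-141 + \left(40 + 56\right)\right)^{2} = \left(-141 + 96\right)^{2} = \left(-45\right)^{2} = 2025$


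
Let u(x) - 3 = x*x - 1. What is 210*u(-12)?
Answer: 30660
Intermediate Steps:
u(x) = 2 + x**2 (u(x) = 3 + (x*x - 1) = 3 + (x**2 - 1) = 3 + (-1 + x**2) = 2 + x**2)
210*u(-12) = 210*(2 + (-12)**2) = 210*(2 + 144) = 210*146 = 30660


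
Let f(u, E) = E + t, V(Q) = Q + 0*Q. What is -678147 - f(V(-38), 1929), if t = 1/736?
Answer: -500535937/736 ≈ -6.8008e+5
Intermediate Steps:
V(Q) = Q (V(Q) = Q + 0 = Q)
t = 1/736 ≈ 0.0013587
f(u, E) = 1/736 + E (f(u, E) = E + 1/736 = 1/736 + E)
-678147 - f(V(-38), 1929) = -678147 - (1/736 + 1929) = -678147 - 1*1419745/736 = -678147 - 1419745/736 = -500535937/736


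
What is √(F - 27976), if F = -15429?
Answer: I*√43405 ≈ 208.34*I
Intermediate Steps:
√(F - 27976) = √(-15429 - 27976) = √(-43405) = I*√43405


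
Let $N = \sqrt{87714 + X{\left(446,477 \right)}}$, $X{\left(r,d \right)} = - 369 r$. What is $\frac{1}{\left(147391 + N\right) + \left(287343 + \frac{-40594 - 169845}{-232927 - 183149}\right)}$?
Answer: $\frac{75260906273928948}{32718526198787088437089} - \frac{1038715426656 i \sqrt{2135}}{32718526198787088437089} \approx 2.3003 \cdot 10^{-6} - 1.4669 \cdot 10^{-9} i$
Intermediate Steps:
$N = 6 i \sqrt{2135}$ ($N = \sqrt{87714 - 164574} = \sqrt{-76860} = 6 i \sqrt{2135} \approx 277.24 i$)
$\frac{1}{\left(147391 + N\right) + \left(287343 + \frac{-40594 - 169845}{-232927 - 183149}\right)} = \frac{1}{\left(147391 + 6 i \sqrt{2135}\right) + \left(287343 + \frac{-40594 - 169845}{-232927 - 183149}\right)} = \frac{1}{\left(147391 + 6 i \sqrt{2135}\right) + \left(287343 - \frac{210439}{-416076}\right)} = \frac{1}{\left(147391 + 6 i \sqrt{2135}\right) + \left(287343 - - \frac{210439}{416076}\right)} = \frac{1}{\left(147391 + 6 i \sqrt{2135}\right) + \left(287343 + \frac{210439}{416076}\right)} = \frac{1}{\left(147391 + 6 i \sqrt{2135}\right) + \frac{119556736507}{416076}} = \frac{1}{\frac{180882594223}{416076} + 6 i \sqrt{2135}}$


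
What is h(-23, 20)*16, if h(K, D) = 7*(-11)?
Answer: -1232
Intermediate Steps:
h(K, D) = -77
h(-23, 20)*16 = -77*16 = -1232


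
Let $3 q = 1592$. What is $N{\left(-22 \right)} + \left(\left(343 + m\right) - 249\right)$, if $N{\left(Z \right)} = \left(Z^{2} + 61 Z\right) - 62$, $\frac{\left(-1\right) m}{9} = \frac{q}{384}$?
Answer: $- \frac{13415}{16} \approx -838.44$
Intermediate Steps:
$q = \frac{1592}{3}$ ($q = \frac{1}{3} \cdot 1592 = \frac{1592}{3} \approx 530.67$)
$m = - \frac{199}{16}$ ($m = - 9 \frac{1592}{3 \cdot 384} = - 9 \cdot \frac{1592}{3} \cdot \frac{1}{384} = \left(-9\right) \frac{199}{144} = - \frac{199}{16} \approx -12.438$)
$N{\left(Z \right)} = -62 + Z^{2} + 61 Z$
$N{\left(-22 \right)} + \left(\left(343 + m\right) - 249\right) = \left(-62 + \left(-22\right)^{2} + 61 \left(-22\right)\right) + \left(\left(343 - \frac{199}{16}\right) - 249\right) = \left(-62 + 484 - 1342\right) + \left(\frac{5289}{16} - 249\right) = -920 + \frac{1305}{16} = - \frac{13415}{16}$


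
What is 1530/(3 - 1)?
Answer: 765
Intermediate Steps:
1530/(3 - 1) = 1530/2 = 1530*(½) = 765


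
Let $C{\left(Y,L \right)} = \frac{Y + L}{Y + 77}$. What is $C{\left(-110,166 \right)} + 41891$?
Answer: $\frac{1382347}{33} \approx 41889.0$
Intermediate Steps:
$C{\left(Y,L \right)} = \frac{L + Y}{77 + Y}$
$C{\left(-110,166 \right)} + 41891 = \frac{166 - 110}{77 - 110} + 41891 = \frac{1}{-33} \cdot 56 + 41891 = \left(- \frac{1}{33}\right) 56 + 41891 = - \frac{56}{33} + 41891 = \frac{1382347}{33}$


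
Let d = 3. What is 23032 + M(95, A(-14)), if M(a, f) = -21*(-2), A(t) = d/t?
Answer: 23074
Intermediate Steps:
A(t) = 3/t
M(a, f) = 42
23032 + M(95, A(-14)) = 23032 + 42 = 23074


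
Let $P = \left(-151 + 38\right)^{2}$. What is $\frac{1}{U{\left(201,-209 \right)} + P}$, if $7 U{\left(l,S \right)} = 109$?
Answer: $\frac{7}{89492} \approx 7.8219 \cdot 10^{-5}$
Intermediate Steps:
$U{\left(l,S \right)} = \frac{109}{7}$ ($U{\left(l,S \right)} = \frac{1}{7} \cdot 109 = \frac{109}{7}$)
$P = 12769$ ($P = \left(-113\right)^{2} = 12769$)
$\frac{1}{U{\left(201,-209 \right)} + P} = \frac{1}{\frac{109}{7} + 12769} = \frac{1}{\frac{89492}{7}} = \frac{7}{89492}$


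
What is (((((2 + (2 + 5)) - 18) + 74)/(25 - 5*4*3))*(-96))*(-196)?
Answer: -34944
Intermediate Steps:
(((((2 + (2 + 5)) - 18) + 74)/(25 - 5*4*3))*(-96))*(-196) = (((((2 + 7) - 18) + 74)/(25 - 20*3))*(-96))*(-196) = ((((9 - 18) + 74)/(25 - 60))*(-96))*(-196) = (((-9 + 74)/(-35))*(-96))*(-196) = ((65*(-1/35))*(-96))*(-196) = -13/7*(-96)*(-196) = (1248/7)*(-196) = -34944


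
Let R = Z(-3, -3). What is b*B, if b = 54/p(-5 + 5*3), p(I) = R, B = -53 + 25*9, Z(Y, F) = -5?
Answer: -9288/5 ≈ -1857.6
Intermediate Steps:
B = 172 (B = -53 + 225 = 172)
R = -5
p(I) = -5
b = -54/5 (b = 54/(-5) = 54*(-1/5) = -54/5 ≈ -10.800)
b*B = -54/5*172 = -9288/5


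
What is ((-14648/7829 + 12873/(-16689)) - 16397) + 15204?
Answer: -52073484374/43552727 ≈ -1195.6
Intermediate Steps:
((-14648/7829 + 12873/(-16689)) - 16397) + 15204 = ((-14648*1/7829 + 12873*(-1/16689)) - 16397) + 15204 = ((-14648/7829 - 4291/5563) - 16397) + 15204 = (-115081063/43552727 - 16397) + 15204 = -714249145682/43552727 + 15204 = -52073484374/43552727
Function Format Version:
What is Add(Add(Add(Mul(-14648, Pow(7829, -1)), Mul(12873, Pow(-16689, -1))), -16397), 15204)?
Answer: Rational(-52073484374, 43552727) ≈ -1195.6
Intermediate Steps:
Add(Add(Add(Mul(-14648, Pow(7829, -1)), Mul(12873, Pow(-16689, -1))), -16397), 15204) = Add(Add(Add(Mul(-14648, Rational(1, 7829)), Mul(12873, Rational(-1, 16689))), -16397), 15204) = Add(Add(Add(Rational(-14648, 7829), Rational(-4291, 5563)), -16397), 15204) = Add(Add(Rational(-115081063, 43552727), -16397), 15204) = Add(Rational(-714249145682, 43552727), 15204) = Rational(-52073484374, 43552727)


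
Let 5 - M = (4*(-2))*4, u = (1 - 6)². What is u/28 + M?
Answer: 1061/28 ≈ 37.893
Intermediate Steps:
u = 25 (u = (-5)² = 25)
M = 37 (M = 5 - 4*(-2)*4 = 5 - (-8)*4 = 5 - 1*(-32) = 5 + 32 = 37)
u/28 + M = 25/28 + 37 = 1061/28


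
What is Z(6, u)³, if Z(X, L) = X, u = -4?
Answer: 216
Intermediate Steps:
Z(6, u)³ = 6³ = 216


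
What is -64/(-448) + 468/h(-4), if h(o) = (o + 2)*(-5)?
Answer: 1643/35 ≈ 46.943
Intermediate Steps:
h(o) = -10 - 5*o (h(o) = (2 + o)*(-5) = -10 - 5*o)
-64/(-448) + 468/h(-4) = -64/(-448) + 468/(-10 - 5*(-4)) = -64*(-1/448) + 468/(-10 + 20) = 1/7 + 468/10 = 1/7 + 468*(1/10) = 1/7 + 234/5 = 1643/35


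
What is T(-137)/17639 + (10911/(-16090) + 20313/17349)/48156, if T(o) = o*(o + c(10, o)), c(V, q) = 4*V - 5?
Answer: 20872032166638961/26345858059321160 ≈ 0.79223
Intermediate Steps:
c(V, q) = -5 + 4*V
T(o) = o*(35 + o) (T(o) = o*(o + (-5 + 4*10)) = o*(o + (-5 + 40)) = o*(o + 35) = o*(35 + o))
T(-137)/17639 + (10911/(-16090) + 20313/17349)/48156 = -137*(35 - 137)/17639 + (10911/(-16090) + 20313/17349)/48156 = -137*(-102)*(1/17639) + (10911*(-1/16090) + 20313*(1/17349))*(1/48156) = 13974*(1/17639) + (-10911/16090 + 6771/5783)*(1/48156) = 13974/17639 + (45847077/93048470)*(1/48156) = 13974/17639 + 15282359/1493614040440 = 20872032166638961/26345858059321160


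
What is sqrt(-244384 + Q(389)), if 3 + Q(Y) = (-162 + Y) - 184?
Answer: 2*I*sqrt(61086) ≈ 494.31*I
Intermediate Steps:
Q(Y) = -349 + Y (Q(Y) = -3 + ((-162 + Y) - 184) = -3 + (-346 + Y) = -349 + Y)
sqrt(-244384 + Q(389)) = sqrt(-244384 + (-349 + 389)) = sqrt(-244384 + 40) = sqrt(-244344) = 2*I*sqrt(61086)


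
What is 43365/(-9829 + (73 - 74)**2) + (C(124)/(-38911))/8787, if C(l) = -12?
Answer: -235348706863/53338109292 ≈ -4.4124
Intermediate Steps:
43365/(-9829 + (73 - 74)**2) + (C(124)/(-38911))/8787 = 43365/(-9829 + (73 - 74)**2) - 12/(-38911)/8787 = 43365/(-9829 + (-1)**2) - 12*(-1/38911)*(1/8787) = 43365/(-9829 + 1) + (12/38911)*(1/8787) = 43365/(-9828) + 4/113970319 = 43365*(-1/9828) + 4/113970319 = -2065/468 + 4/113970319 = -235348706863/53338109292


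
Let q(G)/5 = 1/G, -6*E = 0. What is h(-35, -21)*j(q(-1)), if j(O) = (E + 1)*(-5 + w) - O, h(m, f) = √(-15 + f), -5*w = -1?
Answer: 6*I/5 ≈ 1.2*I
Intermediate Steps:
E = 0 (E = -⅙*0 = 0)
w = ⅕ (w = -⅕*(-1) = ⅕ ≈ 0.20000)
q(G) = 5/G
j(O) = -24/5 - O (j(O) = (0 + 1)*(-5 + ⅕) - O = 1*(-24/5) - O = -24/5 - O)
h(-35, -21)*j(q(-1)) = √(-15 - 21)*(-24/5 - 5/(-1)) = √(-36)*(-24/5 - 5*(-1)) = (6*I)*(-24/5 - 1*(-5)) = (6*I)*(-24/5 + 5) = (6*I)*(⅕) = 6*I/5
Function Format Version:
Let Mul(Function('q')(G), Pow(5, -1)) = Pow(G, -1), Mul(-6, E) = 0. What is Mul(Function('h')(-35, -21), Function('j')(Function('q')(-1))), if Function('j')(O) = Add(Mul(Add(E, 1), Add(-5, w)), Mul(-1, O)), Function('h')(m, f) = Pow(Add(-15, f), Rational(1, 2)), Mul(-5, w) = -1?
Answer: Mul(Rational(6, 5), I) ≈ Mul(1.2000, I)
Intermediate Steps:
E = 0 (E = Mul(Rational(-1, 6), 0) = 0)
w = Rational(1, 5) (w = Mul(Rational(-1, 5), -1) = Rational(1, 5) ≈ 0.20000)
Function('q')(G) = Mul(5, Pow(G, -1))
Function('j')(O) = Add(Rational(-24, 5), Mul(-1, O)) (Function('j')(O) = Add(Mul(Add(0, 1), Add(-5, Rational(1, 5))), Mul(-1, O)) = Add(Mul(1, Rational(-24, 5)), Mul(-1, O)) = Add(Rational(-24, 5), Mul(-1, O)))
Mul(Function('h')(-35, -21), Function('j')(Function('q')(-1))) = Mul(Pow(Add(-15, -21), Rational(1, 2)), Add(Rational(-24, 5), Mul(-1, Mul(5, Pow(-1, -1))))) = Mul(Pow(-36, Rational(1, 2)), Add(Rational(-24, 5), Mul(-1, Mul(5, -1)))) = Mul(Mul(6, I), Add(Rational(-24, 5), Mul(-1, -5))) = Mul(Mul(6, I), Add(Rational(-24, 5), 5)) = Mul(Mul(6, I), Rational(1, 5)) = Mul(Rational(6, 5), I)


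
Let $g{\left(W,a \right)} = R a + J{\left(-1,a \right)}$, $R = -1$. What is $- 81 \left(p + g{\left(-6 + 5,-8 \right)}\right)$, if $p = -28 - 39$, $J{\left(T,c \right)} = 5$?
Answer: $4374$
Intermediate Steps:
$p = -67$
$g{\left(W,a \right)} = 5 - a$ ($g{\left(W,a \right)} = - a + 5 = 5 - a$)
$- 81 \left(p + g{\left(-6 + 5,-8 \right)}\right) = - 81 \left(-67 + \left(5 - -8\right)\right) = - 81 \left(-67 + \left(5 + 8\right)\right) = - 81 \left(-67 + 13\right) = \left(-81\right) \left(-54\right) = 4374$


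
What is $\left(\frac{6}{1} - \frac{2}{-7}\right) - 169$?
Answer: $- \frac{1139}{7} \approx -162.71$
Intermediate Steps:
$\left(\frac{6}{1} - \frac{2}{-7}\right) - 169 = \left(6 \cdot 1 - - \frac{2}{7}\right) - 169 = \left(6 + \frac{2}{7}\right) - 169 = \frac{44}{7} - 169 = - \frac{1139}{7}$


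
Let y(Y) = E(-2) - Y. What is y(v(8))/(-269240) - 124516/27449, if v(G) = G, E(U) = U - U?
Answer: -4190558531/923796095 ≈ -4.5362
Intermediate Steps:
E(U) = 0
y(Y) = -Y (y(Y) = 0 - Y = -Y)
y(v(8))/(-269240) - 124516/27449 = -1*8/(-269240) - 124516/27449 = -8*(-1/269240) - 124516*1/27449 = 1/33655 - 124516/27449 = -4190558531/923796095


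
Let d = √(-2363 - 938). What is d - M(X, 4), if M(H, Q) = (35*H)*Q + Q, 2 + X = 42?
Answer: -5604 + I*√3301 ≈ -5604.0 + 57.454*I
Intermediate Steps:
X = 40 (X = -2 + 42 = 40)
M(H, Q) = Q + 35*H*Q (M(H, Q) = 35*H*Q + Q = Q + 35*H*Q)
d = I*√3301 (d = √(-3301) = I*√3301 ≈ 57.454*I)
d - M(X, 4) = I*√3301 - 4*(1 + 35*40) = I*√3301 - 4*(1 + 1400) = I*√3301 - 4*1401 = I*√3301 - 1*5604 = I*√3301 - 5604 = -5604 + I*√3301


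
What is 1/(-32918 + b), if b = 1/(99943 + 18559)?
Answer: -118502/3900848835 ≈ -3.0379e-5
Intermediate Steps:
b = 1/118502 ≈ 8.4387e-6
1/(-32918 + b) = 1/(-32918 + 1/118502) = 1/(-3900848835/118502) = -118502/3900848835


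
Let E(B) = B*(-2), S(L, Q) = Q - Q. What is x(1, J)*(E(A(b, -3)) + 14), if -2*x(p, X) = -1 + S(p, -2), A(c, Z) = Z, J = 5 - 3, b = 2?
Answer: 10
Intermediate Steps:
S(L, Q) = 0
J = 2
x(p, X) = ½ (x(p, X) = -(-1 + 0)/2 = -½*(-1) = ½)
E(B) = -2*B
x(1, J)*(E(A(b, -3)) + 14) = (-2*(-3) + 14)/2 = (6 + 14)/2 = (½)*20 = 10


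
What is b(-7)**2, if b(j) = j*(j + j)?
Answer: 9604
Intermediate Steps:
b(j) = 2*j**2 (b(j) = j*(2*j) = 2*j**2)
b(-7)**2 = (2*(-7)**2)**2 = (2*49)**2 = 98**2 = 9604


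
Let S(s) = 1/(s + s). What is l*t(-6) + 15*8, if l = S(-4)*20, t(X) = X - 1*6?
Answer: 150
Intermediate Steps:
S(s) = 1/(2*s)
t(X) = -6 + X (t(X) = X - 6 = -6 + X)
l = -5/2 (l = ((½)/(-4))*20 = ((½)*(-¼))*20 = -⅛*20 = -5/2 ≈ -2.5000)
l*t(-6) + 15*8 = -5*(-6 - 6)/2 + 15*8 = -5/2*(-12) + 120 = 30 + 120 = 150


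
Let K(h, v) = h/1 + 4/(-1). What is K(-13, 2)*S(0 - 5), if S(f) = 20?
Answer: -340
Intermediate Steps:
K(h, v) = -4 + h (K(h, v) = h*1 + 4*(-1) = h - 4 = -4 + h)
K(-13, 2)*S(0 - 5) = (-4 - 13)*20 = -17*20 = -340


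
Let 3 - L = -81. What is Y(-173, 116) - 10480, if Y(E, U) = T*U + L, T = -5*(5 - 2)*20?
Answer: -45196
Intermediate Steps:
L = 84 (L = 3 - 1*(-81) = 3 + 81 = 84)
T = -300 (T = -5*3*20 = -15*20 = -300)
Y(E, U) = 84 - 300*U (Y(E, U) = -300*U + 84 = 84 - 300*U)
Y(-173, 116) - 10480 = (84 - 300*116) - 10480 = (84 - 34800) - 10480 = -34716 - 10480 = -45196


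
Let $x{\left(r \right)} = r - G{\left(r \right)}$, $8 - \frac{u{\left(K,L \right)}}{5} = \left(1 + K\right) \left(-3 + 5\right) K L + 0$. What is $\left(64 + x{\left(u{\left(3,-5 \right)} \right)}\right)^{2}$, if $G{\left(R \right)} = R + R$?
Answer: $331776$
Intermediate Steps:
$G{\left(R \right)} = 2 R$
$u{\left(K,L \right)} = 40 - 5 K L \left(2 + 2 K\right)$ ($u{\left(K,L \right)} = 40 - 5 \left(\left(1 + K\right) \left(-3 + 5\right) K L + 0\right) = 40 - 5 \left(\left(1 + K\right) 2 K L + 0\right) = 40 - 5 \left(\left(2 + 2 K\right) K L + 0\right) = 40 - 5 \left(K \left(2 + 2 K\right) L + 0\right) = 40 - 5 \left(K L \left(2 + 2 K\right) + 0\right) = 40 - 5 K L \left(2 + 2 K\right)$)
$x{\left(r \right)} = - r$ ($x{\left(r \right)} = r - 2 r = - r$)
$\left(64 + x{\left(u{\left(3,-5 \right)} \right)}\right)^{2} = \left(64 - \left(40 - 30 \left(-5\right) - - 50 \cdot 3^{2}\right)\right)^{2} = \left(64 - \left(40 + 150 - \left(-50\right) 9\right)\right)^{2} = \left(64 - \left(40 + 150 + 450\right)\right)^{2} = \left(64 - 640\right)^{2} = \left(-576\right)^{2} = 331776$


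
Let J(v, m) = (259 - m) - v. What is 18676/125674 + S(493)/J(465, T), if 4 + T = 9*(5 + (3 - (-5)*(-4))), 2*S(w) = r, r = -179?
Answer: 13003367/11813356 ≈ 1.1007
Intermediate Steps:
S(w) = -179/2 (S(w) = (1/2)*(-179) = -179/2)
T = -112 (T = -4 + 9*(5 + (3 - (-5)*(-4))) = -4 + 9*(5 + (3 - 5*4)) = -4 + 9*(5 + (3 - 20)) = -4 + 9*(5 - 17) = -4 + 9*(-12) = -4 - 108 = -112)
J(v, m) = 259 - m - v
18676/125674 + S(493)/J(465, T) = 18676/125674 - 179/(2*(259 - 1*(-112) - 1*465)) = 18676*(1/125674) - 179/(2*(259 + 112 - 465)) = 9338/62837 - 179/2/(-94) = 9338/62837 - 179/2*(-1/94) = 9338/62837 + 179/188 = 13003367/11813356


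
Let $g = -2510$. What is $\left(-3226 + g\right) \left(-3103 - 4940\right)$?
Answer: $46134648$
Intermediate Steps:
$\left(-3226 + g\right) \left(-3103 - 4940\right) = \left(-3226 - 2510\right) \left(-3103 - 4940\right) = \left(-5736\right) \left(-8043\right) = 46134648$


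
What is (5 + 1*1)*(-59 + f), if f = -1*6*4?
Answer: -498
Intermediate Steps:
f = -24 (f = -6*4 = -24)
(5 + 1*1)*(-59 + f) = (5 + 1*1)*(-59 - 24) = (5 + 1)*(-83) = 6*(-83) = -498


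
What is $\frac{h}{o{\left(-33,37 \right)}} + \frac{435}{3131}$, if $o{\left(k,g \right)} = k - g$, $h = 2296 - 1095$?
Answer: $- \frac{3729881}{219170} \approx -17.018$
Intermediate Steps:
$h = 1201$ ($h = 2296 - 1095 = 1201$)
$\frac{h}{o{\left(-33,37 \right)}} + \frac{435}{3131} = \frac{1201}{-33 - 37} + \frac{435}{3131} = \frac{1201}{-33 - 37} + 435 \cdot \frac{1}{3131} = \frac{1201}{-70} + \frac{435}{3131} = 1201 \left(- \frac{1}{70}\right) + \frac{435}{3131} = - \frac{1201}{70} + \frac{435}{3131} = - \frac{3729881}{219170}$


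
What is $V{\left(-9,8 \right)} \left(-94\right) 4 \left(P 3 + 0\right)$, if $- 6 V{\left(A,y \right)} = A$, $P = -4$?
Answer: $6768$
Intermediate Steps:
$V{\left(A,y \right)} = - \frac{A}{6}$
$V{\left(-9,8 \right)} \left(-94\right) 4 \left(P 3 + 0\right) = \left(- \frac{1}{6}\right) \left(-9\right) \left(-94\right) 4 \left(\left(-4\right) 3 + 0\right) = \frac{3}{2} \left(-94\right) 4 \left(-12 + 0\right) = - 141 \cdot 4 \left(-12\right) = \left(-141\right) \left(-48\right) = 6768$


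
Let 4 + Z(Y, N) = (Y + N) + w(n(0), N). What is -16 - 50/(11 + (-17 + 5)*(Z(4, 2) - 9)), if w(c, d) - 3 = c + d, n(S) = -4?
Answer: -1378/83 ≈ -16.602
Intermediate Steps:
w(c, d) = 3 + c + d (w(c, d) = 3 + (c + d) = 3 + c + d)
Z(Y, N) = -5 + Y + 2*N (Z(Y, N) = -4 + ((Y + N) + (3 - 4 + N)) = -4 + ((N + Y) + (-1 + N)) = -4 + (-1 + Y + 2*N) = -5 + Y + 2*N)
-16 - 50/(11 + (-17 + 5)*(Z(4, 2) - 9)) = -16 - 50/(11 + (-17 + 5)*((-5 + 4 + 2*2) - 9)) = -16 - 50/(11 - 12*((-5 + 4 + 4) - 9)) = -16 - 50/(11 - 12*(3 - 9)) = -16 - 50/(11 - 12*(-6)) = -16 - 50/(11 + 72) = -16 - 50/83 = -1378/83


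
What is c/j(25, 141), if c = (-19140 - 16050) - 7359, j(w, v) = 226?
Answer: -42549/226 ≈ -188.27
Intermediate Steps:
c = -42549 (c = -35190 - 7359 = -42549)
c/j(25, 141) = -42549/226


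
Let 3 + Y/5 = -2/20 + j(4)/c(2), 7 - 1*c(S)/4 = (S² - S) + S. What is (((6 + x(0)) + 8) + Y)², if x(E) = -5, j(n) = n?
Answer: 841/36 ≈ 23.361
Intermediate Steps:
c(S) = 28 - 4*S² (c(S) = 28 - 4*((S² - S) + S) = 28 - 4*S²)
Y = -83/6 (Y = -15 + 5*(-2/20 + 4/(28 - 4*2²)) = -15 + 5*(-2*1/20 + 4/(28 - 4*4)) = -15 + 5*(-⅒ + 4/(28 - 16)) = -15 + 5*(-⅒ + 4/12) = -15 + 5*(-⅒ + 4*(1/12)) = -15 + 5*(-⅒ + ⅓) = -15 + 5*(7/30) = -15 + 7/6 = -83/6 ≈ -13.833)
(((6 + x(0)) + 8) + Y)² = (((6 - 5) + 8) - 83/6)² = ((1 + 8) - 83/6)² = (9 - 83/6)² = (-29/6)² = 841/36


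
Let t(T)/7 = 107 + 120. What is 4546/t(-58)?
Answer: 4546/1589 ≈ 2.8609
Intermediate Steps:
t(T) = 1589 (t(T) = 7*(107 + 120) = 7*227 = 1589)
4546/t(-58) = 4546/1589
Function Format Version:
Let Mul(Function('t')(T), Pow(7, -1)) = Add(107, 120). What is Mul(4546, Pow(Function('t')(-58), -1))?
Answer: Rational(4546, 1589) ≈ 2.8609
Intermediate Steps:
Function('t')(T) = 1589 (Function('t')(T) = Mul(7, Add(107, 120)) = Mul(7, 227) = 1589)
Mul(4546, Pow(Function('t')(-58), -1)) = Mul(4546, Pow(1589, -1)) = Mul(4546, Rational(1, 1589)) = Rational(4546, 1589)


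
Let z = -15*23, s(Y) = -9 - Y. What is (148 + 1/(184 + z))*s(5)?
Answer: -47654/23 ≈ -2071.9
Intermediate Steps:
z = -345
(148 + 1/(184 + z))*s(5) = (148 + 1/(184 - 345))*(-9 - 1*5) = (148 + 1/(-161))*(-9 - 5) = (148 - 1/161)*(-14) = (23827/161)*(-14) = -47654/23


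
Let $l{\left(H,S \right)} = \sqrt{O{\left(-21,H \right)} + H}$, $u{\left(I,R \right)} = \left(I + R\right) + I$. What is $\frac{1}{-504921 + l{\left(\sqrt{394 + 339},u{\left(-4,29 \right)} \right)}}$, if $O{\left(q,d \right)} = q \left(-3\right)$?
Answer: $- \frac{1}{504921 - \sqrt{63 + \sqrt{733}}} \approx -1.9805 \cdot 10^{-6}$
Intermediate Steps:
$O{\left(q,d \right)} = - 3 q$
$u{\left(I,R \right)} = R + 2 I$
$l{\left(H,S \right)} = \sqrt{63 + H}$ ($l{\left(H,S \right)} = \sqrt{\left(-3\right) \left(-21\right) + H} = \sqrt{63 + H}$)
$\frac{1}{-504921 + l{\left(\sqrt{394 + 339},u{\left(-4,29 \right)} \right)}} = \frac{1}{-504921 + \sqrt{63 + \sqrt{394 + 339}}} = \frac{1}{-504921 + \sqrt{63 + \sqrt{733}}}$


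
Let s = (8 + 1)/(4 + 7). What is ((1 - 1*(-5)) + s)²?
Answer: 5625/121 ≈ 46.488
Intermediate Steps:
s = 9/11 ≈ 0.81818
((1 - 1*(-5)) + s)² = ((1 - 1*(-5)) + 9/11)² = ((1 + 5) + 9/11)² = (6 + 9/11)² = (75/11)² = 5625/121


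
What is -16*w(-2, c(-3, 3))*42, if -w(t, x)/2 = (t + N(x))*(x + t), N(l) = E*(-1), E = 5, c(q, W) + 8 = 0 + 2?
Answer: 75264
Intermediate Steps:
c(q, W) = -6 (c(q, W) = -8 + (0 + 2) = -8 + 2 = -6)
N(l) = -5 (N(l) = 5*(-1) = -5)
w(t, x) = -2*(-5 + t)*(t + x) (w(t, x) = -2*(t - 5)*(x + t) = -2*(-5 + t)*(t + x))
-16*w(-2, c(-3, 3))*42 = -16*(-2*(-2)**2 + 10*(-2) + 10*(-6) - 2*(-2)*(-6))*42 = -16*(-2*4 - 20 - 60 - 24)*42 = -16*(-8 - 20 - 60 - 24)*42 = -16*(-112)*42 = 1792*42 = 75264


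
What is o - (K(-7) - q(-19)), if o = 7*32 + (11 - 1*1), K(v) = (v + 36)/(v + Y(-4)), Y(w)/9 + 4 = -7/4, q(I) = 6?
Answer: 56516/235 ≈ 240.49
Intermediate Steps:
Y(w) = -207/4 (Y(w) = -36 + 9*(-7/4) = -36 - 63/4 = -207/4)
K(v) = (36 + v)/(-207/4 + v) (K(v) = (v + 36)/(v - 207/4) = (36 + v)/(-207/4 + v))
o = 234 (o = 224 + (11 - 1) = 224 + 10 = 234)
o - (K(-7) - q(-19)) = 234 - (4*(36 - 7)/(-207 + 4*(-7)) - 1*6) = 234 - (4*29/(-207 - 28) - 6) = 234 - (4*29/(-235) - 6) = 234 - (4*(-1/235)*29 - 6) = 234 - (-116/235 - 6) = 234 - 1*(-1526/235) = 234 + 1526/235 = 56516/235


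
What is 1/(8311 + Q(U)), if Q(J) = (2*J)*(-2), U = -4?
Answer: 1/8327 ≈ 0.00012009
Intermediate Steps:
Q(J) = -4*J
1/(8311 + Q(U)) = 1/(8311 - 4*(-4)) = 1/(8311 + 16) = 1/8327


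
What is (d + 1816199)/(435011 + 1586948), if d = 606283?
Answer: 2422482/2021959 ≈ 1.1981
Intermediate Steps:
(d + 1816199)/(435011 + 1586948) = (606283 + 1816199)/(435011 + 1586948) = 2422482/2021959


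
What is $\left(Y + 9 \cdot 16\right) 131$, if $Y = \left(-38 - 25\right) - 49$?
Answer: $4192$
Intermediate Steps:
$Y = -112$ ($Y = -63 - 49 = -112$)
$\left(Y + 9 \cdot 16\right) 131 = \left(-112 + 9 \cdot 16\right) 131 = \left(-112 + 144\right) 131 = 32 \cdot 131 = 4192$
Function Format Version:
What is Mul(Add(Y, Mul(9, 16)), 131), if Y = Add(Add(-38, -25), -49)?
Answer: 4192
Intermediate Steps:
Y = -112 (Y = Add(-63, -49) = -112)
Mul(Add(Y, Mul(9, 16)), 131) = Mul(Add(-112, Mul(9, 16)), 131) = Mul(Add(-112, 144), 131) = Mul(32, 131) = 4192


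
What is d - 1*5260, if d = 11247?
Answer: 5987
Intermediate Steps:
d - 1*5260 = 11247 - 1*5260 = 11247 - 5260 = 5987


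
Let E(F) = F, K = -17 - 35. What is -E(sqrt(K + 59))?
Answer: -sqrt(7) ≈ -2.6458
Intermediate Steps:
K = -52
-E(sqrt(K + 59)) = -sqrt(-52 + 59) = -sqrt(7)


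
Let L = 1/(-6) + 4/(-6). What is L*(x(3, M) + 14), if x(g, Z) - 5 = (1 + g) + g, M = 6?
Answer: -65/3 ≈ -21.667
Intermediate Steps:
L = -⅚ (L = 1*(-⅙) + 4*(-⅙) = -⅙ - ⅔ = -⅚ ≈ -0.83333)
x(g, Z) = 6 + 2*g (x(g, Z) = 5 + ((1 + g) + g) = 5 + (1 + 2*g) = 6 + 2*g)
L*(x(3, M) + 14) = -5*((6 + 2*3) + 14)/6 = -5*((6 + 6) + 14)/6 = -5*(12 + 14)/6 = -⅚*26 = -65/3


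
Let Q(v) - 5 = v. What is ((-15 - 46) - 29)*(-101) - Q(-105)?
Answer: 9190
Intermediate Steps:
Q(v) = 5 + v
((-15 - 46) - 29)*(-101) - Q(-105) = ((-15 - 46) - 29)*(-101) - (5 - 105) = (-61 - 29)*(-101) - 1*(-100) = -90*(-101) + 100 = 9090 + 100 = 9190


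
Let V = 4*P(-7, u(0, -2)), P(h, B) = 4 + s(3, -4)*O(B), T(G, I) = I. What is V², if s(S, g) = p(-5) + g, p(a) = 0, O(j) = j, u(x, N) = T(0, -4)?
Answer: 6400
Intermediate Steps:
u(x, N) = -4
s(S, g) = g (s(S, g) = 0 + g = g)
P(h, B) = 4 - 4*B
V = 80 (V = 4*(4 - 4*(-4)) = 4*(4 + 16) = 4*20 = 80)
V² = 80² = 6400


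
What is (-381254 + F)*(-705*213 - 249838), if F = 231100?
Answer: 60062050462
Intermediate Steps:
(-381254 + F)*(-705*213 - 249838) = (-381254 + 231100)*(-705*213 - 249838) = -150154*(-150165 - 249838) = -150154*(-400003) = 60062050462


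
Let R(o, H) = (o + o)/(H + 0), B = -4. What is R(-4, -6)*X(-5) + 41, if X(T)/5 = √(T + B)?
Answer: 41 + 20*I ≈ 41.0 + 20.0*I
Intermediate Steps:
X(T) = 5*√(-4 + T) (X(T) = 5*√(T - 4) = 5*√(-4 + T))
R(o, H) = 2*o/H (R(o, H) = (2*o)/H = 2*o/H)
R(-4, -6)*X(-5) + 41 = (2*(-4)/(-6))*(5*√(-4 - 5)) + 41 = (2*(-4)*(-⅙))*(5*√(-9)) + 41 = 4*(5*(3*I))/3 + 41 = 4*(15*I)/3 + 41 = 20*I + 41 = 41 + 20*I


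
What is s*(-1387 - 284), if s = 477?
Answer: -797067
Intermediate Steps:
s*(-1387 - 284) = 477*(-1387 - 284) = 477*(-1671) = -797067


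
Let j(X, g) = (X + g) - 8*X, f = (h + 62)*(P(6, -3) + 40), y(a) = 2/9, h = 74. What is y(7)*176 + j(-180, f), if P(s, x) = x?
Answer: 56980/9 ≈ 6331.1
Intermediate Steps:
y(a) = 2/9 (y(a) = 2*(⅑) = 2/9)
f = 5032 (f = (74 + 62)*(-3 + 40) = 136*37 = 5032)
j(X, g) = g - 7*X
y(7)*176 + j(-180, f) = (2/9)*176 + (5032 - 7*(-180)) = 352/9 + (5032 + 1260) = 352/9 + 6292 = 56980/9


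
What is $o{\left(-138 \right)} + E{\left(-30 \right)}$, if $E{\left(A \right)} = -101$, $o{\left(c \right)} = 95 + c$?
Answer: $-144$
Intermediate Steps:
$o{\left(-138 \right)} + E{\left(-30 \right)} = \left(95 - 138\right) - 101 = -43 - 101 = -144$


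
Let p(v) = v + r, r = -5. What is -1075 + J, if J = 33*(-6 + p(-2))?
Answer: -1504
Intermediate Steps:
p(v) = -5 + v (p(v) = v - 5 = -5 + v)
J = -429 (J = 33*(-6 + (-5 - 2)) = 33*(-6 - 7) = 33*(-13) = -429)
-1075 + J = -1075 - 429 = -1504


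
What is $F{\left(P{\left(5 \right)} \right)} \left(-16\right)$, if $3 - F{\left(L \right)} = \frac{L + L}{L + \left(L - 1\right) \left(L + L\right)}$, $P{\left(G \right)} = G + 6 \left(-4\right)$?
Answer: $- \frac{1904}{39} \approx -48.82$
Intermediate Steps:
$P{\left(G \right)} = -24 + G$ ($P{\left(G \right)} = G - 24 = -24 + G$)
$F{\left(L \right)} = 3 - \frac{2 L}{L + 2 L \left(-1 + L\right)}$ ($F{\left(L \right)} = 3 - \frac{L + L}{L + \left(L - 1\right) \left(L + L\right)} = 3 - \frac{2 L}{L + \left(-1 + L\right) 2 L} = 3 - \frac{2 L}{L + 2 L \left(-1 + L\right)}$)
$F{\left(P{\left(5 \right)} \right)} \left(-16\right) = \frac{-5 + 6 \left(-24 + 5\right)}{-1 + 2 \left(-24 + 5\right)} \left(-16\right) = \frac{-5 + 6 \left(-19\right)}{-1 + 2 \left(-19\right)} \left(-16\right) = \frac{-5 - 114}{-1 - 38} \left(-16\right) = \frac{1}{-39} \left(-119\right) \left(-16\right) = \left(- \frac{1}{39}\right) \left(-119\right) \left(-16\right) = \frac{119}{39} \left(-16\right) = - \frac{1904}{39}$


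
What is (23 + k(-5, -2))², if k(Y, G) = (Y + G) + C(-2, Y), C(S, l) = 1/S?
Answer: 961/4 ≈ 240.25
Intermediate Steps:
k(Y, G) = -½ + G + Y (k(Y, G) = (Y + G) + 1/(-2) = (G + Y) - ½ = -½ + G + Y)
(23 + k(-5, -2))² = (23 + (-½ - 2 - 5))² = (23 - 15/2)² = (31/2)² = 961/4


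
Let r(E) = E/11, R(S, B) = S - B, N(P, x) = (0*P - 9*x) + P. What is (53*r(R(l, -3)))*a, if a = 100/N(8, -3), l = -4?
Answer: -1060/77 ≈ -13.766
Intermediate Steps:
N(P, x) = P - 9*x (N(P, x) = (0 - 9*x) + P = -9*x + P = P - 9*x)
a = 20/7 (a = 100/(8 - 9*(-3)) = 100/(8 + 27) = 100/35 = 100*(1/35) = 20/7 ≈ 2.8571)
r(E) = E/11 (r(E) = E*(1/11) = E/11)
(53*r(R(l, -3)))*a = (53*((-4 - 1*(-3))/11))*(20/7) = (53*((-4 + 3)/11))*(20/7) = (53*((1/11)*(-1)))*(20/7) = (53*(-1/11))*(20/7) = -53/11*20/7 = -1060/77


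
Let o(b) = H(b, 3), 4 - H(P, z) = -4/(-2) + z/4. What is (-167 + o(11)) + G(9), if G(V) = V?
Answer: -627/4 ≈ -156.75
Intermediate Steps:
H(P, z) = 2 - z/4 (H(P, z) = 4 - (-4/(-2) + z/4) = 4 - (-4*(-½) + z*(¼)) = 4 - (2 + z/4) = 4 + (-2 - z/4) = 2 - z/4)
o(b) = 5/4 (o(b) = 2 - ¼*3 = 2 - ¾ = 5/4)
(-167 + o(11)) + G(9) = (-167 + 5/4) + 9 = -663/4 + 9 = -627/4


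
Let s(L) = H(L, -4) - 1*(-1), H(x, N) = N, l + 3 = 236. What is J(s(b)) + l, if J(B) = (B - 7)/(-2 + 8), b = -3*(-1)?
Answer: 694/3 ≈ 231.33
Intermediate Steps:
l = 233 (l = -3 + 236 = 233)
b = 3
s(L) = -3 (s(L) = -4 - 1*(-1) = -4 + 1 = -3)
J(B) = -7/6 + B/6 (J(B) = (-7 + B)/6 = (-7 + B)*(⅙) = -7/6 + B/6)
J(s(b)) + l = (-7/6 + (⅙)*(-3)) + 233 = (-7/6 - ½) + 233 = -5/3 + 233 = 694/3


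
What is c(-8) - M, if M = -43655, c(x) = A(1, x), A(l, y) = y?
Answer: 43647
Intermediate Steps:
c(x) = x
c(-8) - M = -8 - 1*(-43655) = -8 + 43655 = 43647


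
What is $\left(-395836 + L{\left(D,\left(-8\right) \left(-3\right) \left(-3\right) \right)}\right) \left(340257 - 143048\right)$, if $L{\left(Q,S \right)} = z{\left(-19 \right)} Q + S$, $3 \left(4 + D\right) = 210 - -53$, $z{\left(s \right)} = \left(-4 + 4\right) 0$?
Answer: $-78076620772$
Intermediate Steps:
$z{\left(s \right)} = 0$ ($z{\left(s \right)} = 0 \cdot 0 = 0$)
$D = \frac{251}{3}$ ($D = -4 + \frac{210 - -53}{3} = -4 + \frac{210 + 53}{3} = -4 + \frac{1}{3} \cdot 263 = -4 + \frac{263}{3} = \frac{251}{3} \approx 83.667$)
$L{\left(Q,S \right)} = S$ ($L{\left(Q,S \right)} = 0 Q + S = 0 + S = S$)
$\left(-395836 + L{\left(D,\left(-8\right) \left(-3\right) \left(-3\right) \right)}\right) \left(340257 - 143048\right) = \left(-395836 + \left(-8\right) \left(-3\right) \left(-3\right)\right) \left(340257 - 143048\right) = \left(-395836 + 24 \left(-3\right)\right) 197209 = \left(-395836 - 72\right) 197209 = \left(-395908\right) 197209 = -78076620772$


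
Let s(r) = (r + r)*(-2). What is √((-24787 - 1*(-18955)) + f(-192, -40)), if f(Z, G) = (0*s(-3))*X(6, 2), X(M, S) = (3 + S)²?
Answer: 54*I*√2 ≈ 76.368*I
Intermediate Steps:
s(r) = -4*r (s(r) = (2*r)*(-2) = -4*r)
f(Z, G) = 0 (f(Z, G) = (0*(-4*(-3)))*(3 + 2)² = (0*12)*5² = 0*25 = 0)
√((-24787 - 1*(-18955)) + f(-192, -40)) = √((-24787 - 1*(-18955)) + 0) = √((-24787 + 18955) + 0) = √(-5832 + 0) = √(-5832) = 54*I*√2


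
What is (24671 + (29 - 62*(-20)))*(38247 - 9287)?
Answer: 751222400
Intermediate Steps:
(24671 + (29 - 62*(-20)))*(38247 - 9287) = (24671 + (29 + 1240))*28960 = (24671 + 1269)*28960 = 25940*28960 = 751222400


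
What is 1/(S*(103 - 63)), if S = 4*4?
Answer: 1/640 ≈ 0.0015625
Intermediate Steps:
S = 16
1/(S*(103 - 63)) = 1/(16*(103 - 63)) = 1/(16*40) = 1/640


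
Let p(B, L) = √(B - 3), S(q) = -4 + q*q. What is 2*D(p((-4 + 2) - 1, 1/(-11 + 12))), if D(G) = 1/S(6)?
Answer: 1/16 ≈ 0.062500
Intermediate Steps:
S(q) = -4 + q²
p(B, L) = √(-3 + B)
D(G) = 1/32 (D(G) = 1/(-4 + 6²) = 1/(-4 + 36) = 1/32)
2*D(p((-4 + 2) - 1, 1/(-11 + 12))) = 2*(1/32) = 1/16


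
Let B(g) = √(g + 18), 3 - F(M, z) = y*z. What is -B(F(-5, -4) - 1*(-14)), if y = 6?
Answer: -√59 ≈ -7.6811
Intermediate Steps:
F(M, z) = 3 - 6*z
B(g) = √(18 + g)
-B(F(-5, -4) - 1*(-14)) = -√(18 + ((3 - 6*(-4)) - 1*(-14))) = -√(18 + ((3 + 24) + 14)) = -√(18 + (27 + 14)) = -√(18 + 41) = -√59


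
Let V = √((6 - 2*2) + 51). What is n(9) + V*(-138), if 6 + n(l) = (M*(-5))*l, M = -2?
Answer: 84 - 138*√53 ≈ -920.66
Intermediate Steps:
n(l) = -6 + 10*l (n(l) = -6 + (-2*(-5))*l = -6 + 10*l)
V = √53 (V = √((6 - 4) + 51) = √(2 + 51) = √53 ≈ 7.2801)
n(9) + V*(-138) = (-6 + 10*9) + √53*(-138) = (-6 + 90) - 138*√53 = 84 - 138*√53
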